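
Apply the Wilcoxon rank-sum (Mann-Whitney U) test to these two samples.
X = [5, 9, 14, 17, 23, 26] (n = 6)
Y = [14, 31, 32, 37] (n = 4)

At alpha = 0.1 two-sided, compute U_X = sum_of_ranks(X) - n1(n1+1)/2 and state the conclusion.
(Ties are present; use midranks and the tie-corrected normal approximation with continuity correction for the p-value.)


Step 1: Combine and sort all 10 observations; assign midranks.
sorted (value, group): (5,X), (9,X), (14,X), (14,Y), (17,X), (23,X), (26,X), (31,Y), (32,Y), (37,Y)
ranks: 5->1, 9->2, 14->3.5, 14->3.5, 17->5, 23->6, 26->7, 31->8, 32->9, 37->10
Step 2: Rank sum for X: R1 = 1 + 2 + 3.5 + 5 + 6 + 7 = 24.5.
Step 3: U_X = R1 - n1(n1+1)/2 = 24.5 - 6*7/2 = 24.5 - 21 = 3.5.
       U_Y = n1*n2 - U_X = 24 - 3.5 = 20.5.
Step 4: Ties are present, so use the tie-corrected normal approximation (with continuity correction) for the p-value.
Step 5: p-value = 0.087118; compare to alpha = 0.1. reject H0.

U_X = 3.5, p = 0.087118, reject H0 at alpha = 0.1.


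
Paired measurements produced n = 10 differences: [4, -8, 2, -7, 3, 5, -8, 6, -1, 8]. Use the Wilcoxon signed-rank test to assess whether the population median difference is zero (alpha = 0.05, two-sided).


Step 1: Drop any zero differences (none here) and take |d_i|.
|d| = [4, 8, 2, 7, 3, 5, 8, 6, 1, 8]
Step 2: Midrank |d_i| (ties get averaged ranks).
ranks: |4|->4, |8|->9, |2|->2, |7|->7, |3|->3, |5|->5, |8|->9, |6|->6, |1|->1, |8|->9
Step 3: Attach original signs; sum ranks with positive sign and with negative sign.
W+ = 4 + 2 + 3 + 5 + 6 + 9 = 29
W- = 9 + 7 + 9 + 1 = 26
(Check: W+ + W- = 55 should equal n(n+1)/2 = 55.)
Step 4: Test statistic W = min(W+, W-) = 26.
Step 5: Ties in |d|, so use the tie-corrected normal approximation.
        E[W] = n(n+1)/4 = 10*11/4 = 27.5.
        Tie groups: |d|=8 (t=3); sum(t^3 - t) = 24.
        Var[W] = n(n+1)(2n+1)/24 - sum(t^3-t)/48 = 2310/24 - 24/48 = 95.75.
        z = (W - E[W]) / sqrt(Var[W]) = (26 - 27.5) / 9.7852 = -0.1533.
        Two-sided p = 2*Phi(z) = 0.878167.
Step 6: alpha = 0.05. fail to reject H0.

W+ = 29, W- = 26, W = min = 26, p = 0.878167, fail to reject H0.


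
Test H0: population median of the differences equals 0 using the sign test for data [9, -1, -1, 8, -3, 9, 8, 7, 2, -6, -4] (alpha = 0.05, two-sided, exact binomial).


Step 1: Discard zero differences. Original n = 11; n_eff = number of nonzero differences = 11.
Nonzero differences (with sign): +9, -1, -1, +8, -3, +9, +8, +7, +2, -6, -4
Step 2: Count signs: positive = 6, negative = 5.
Step 3: Under H0: P(positive) = 0.5, so the number of positives S ~ Bin(11, 0.5).
Step 4: Two-sided exact p-value = sum of Bin(11,0.5) probabilities at or below the observed probability = 1.000000.
Step 5: alpha = 0.05. fail to reject H0.

n_eff = 11, pos = 6, neg = 5, p = 1.000000, fail to reject H0.


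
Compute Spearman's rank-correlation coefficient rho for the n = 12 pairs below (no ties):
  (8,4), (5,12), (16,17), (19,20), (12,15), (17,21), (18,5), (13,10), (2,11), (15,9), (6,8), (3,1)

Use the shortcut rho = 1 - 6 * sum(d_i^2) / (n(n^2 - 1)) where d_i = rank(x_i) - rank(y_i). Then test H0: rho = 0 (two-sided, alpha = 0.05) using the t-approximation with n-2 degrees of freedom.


Step 1: Rank x and y separately (midranks; no ties here).
rank(x): 8->5, 5->3, 16->9, 19->12, 12->6, 17->10, 18->11, 13->7, 2->1, 15->8, 6->4, 3->2
rank(y): 4->2, 12->8, 17->10, 20->11, 15->9, 21->12, 5->3, 10->6, 11->7, 9->5, 8->4, 1->1
Step 2: d_i = R_x(i) - R_y(i); compute d_i^2.
  (5-2)^2=9, (3-8)^2=25, (9-10)^2=1, (12-11)^2=1, (6-9)^2=9, (10-12)^2=4, (11-3)^2=64, (7-6)^2=1, (1-7)^2=36, (8-5)^2=9, (4-4)^2=0, (2-1)^2=1
sum(d^2) = 160.
Step 3: rho = 1 - 6*160 / (12*(12^2 - 1)) = 1 - 960/1716 = 0.440559.
Step 4: Under H0, t = rho * sqrt((n-2)/(1-rho^2)) = 1.5519 ~ t(10).
Step 5: Two-sided p-value from the t-distribution with 10 df = 0.151735.
Step 6: alpha = 0.05. fail to reject H0.

rho = 0.4406, p = 0.151735, fail to reject H0 at alpha = 0.05.


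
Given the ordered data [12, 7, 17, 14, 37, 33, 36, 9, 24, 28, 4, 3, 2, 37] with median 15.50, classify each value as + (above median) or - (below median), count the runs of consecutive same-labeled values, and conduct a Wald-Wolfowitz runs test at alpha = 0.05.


Step 1: Compute median = 15.50; label A = above, B = below.
Labels in order: BBABAAABAABBBA  (n_A = 7, n_B = 7)
Step 2: Count runs R = 8.
Step 3: Under H0 (random ordering), E[R] = 2*n_A*n_B/(n_A+n_B) + 1 = 2*7*7/14 + 1 = 8.0000.
        Var[R] = 2*n_A*n_B*(2*n_A*n_B - n_A - n_B) / ((n_A+n_B)^2 * (n_A+n_B-1)) = 8232/2548 = 3.2308.
        SD[R] = 1.7974.
Step 4: R = E[R], so z = 0 with no continuity correction.
Step 5: Two-sided p-value via normal approximation = 2*(1 - Phi(|z|)) = 1.000000.
Step 6: alpha = 0.05. fail to reject H0.

R = 8, z = 0.0000, p = 1.000000, fail to reject H0.


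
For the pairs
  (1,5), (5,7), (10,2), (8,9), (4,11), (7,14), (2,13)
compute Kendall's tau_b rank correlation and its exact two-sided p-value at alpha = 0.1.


Step 1: Enumerate the 21 unordered pairs (i,j) with i<j and classify each by sign(x_j-x_i) * sign(y_j-y_i).
  (1,2):dx=+4,dy=+2->C; (1,3):dx=+9,dy=-3->D; (1,4):dx=+7,dy=+4->C; (1,5):dx=+3,dy=+6->C
  (1,6):dx=+6,dy=+9->C; (1,7):dx=+1,dy=+8->C; (2,3):dx=+5,dy=-5->D; (2,4):dx=+3,dy=+2->C
  (2,5):dx=-1,dy=+4->D; (2,6):dx=+2,dy=+7->C; (2,7):dx=-3,dy=+6->D; (3,4):dx=-2,dy=+7->D
  (3,5):dx=-6,dy=+9->D; (3,6):dx=-3,dy=+12->D; (3,7):dx=-8,dy=+11->D; (4,5):dx=-4,dy=+2->D
  (4,6):dx=-1,dy=+5->D; (4,7):dx=-6,dy=+4->D; (5,6):dx=+3,dy=+3->C; (5,7):dx=-2,dy=+2->D
  (6,7):dx=-5,dy=-1->C
Step 2: C = 9, D = 12, total pairs = 21.
Step 3: tau = (C - D)/(n(n-1)/2) = (9 - 12)/21 = -0.142857.
Step 4: Exact two-sided p-value (enumerate n! = 5040 permutations of y under H0): p = 0.772619.
Step 5: alpha = 0.1. fail to reject H0.

tau_b = -0.1429 (C=9, D=12), p = 0.772619, fail to reject H0.


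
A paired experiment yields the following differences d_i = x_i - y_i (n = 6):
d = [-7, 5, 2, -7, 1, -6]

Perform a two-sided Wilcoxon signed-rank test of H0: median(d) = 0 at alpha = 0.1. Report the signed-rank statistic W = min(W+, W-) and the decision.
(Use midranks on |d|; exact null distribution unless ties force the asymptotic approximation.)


Step 1: Drop any zero differences (none here) and take |d_i|.
|d| = [7, 5, 2, 7, 1, 6]
Step 2: Midrank |d_i| (ties get averaged ranks).
ranks: |7|->5.5, |5|->3, |2|->2, |7|->5.5, |1|->1, |6|->4
Step 3: Attach original signs; sum ranks with positive sign and with negative sign.
W+ = 3 + 2 + 1 = 6
W- = 5.5 + 5.5 + 4 = 15
(Check: W+ + W- = 21 should equal n(n+1)/2 = 21.)
Step 4: Test statistic W = min(W+, W-) = 6.
Step 5: Ties in |d|, so use the tie-corrected normal approximation.
        E[W] = n(n+1)/4 = 6*7/4 = 10.5.
        Tie groups: |d|=7 (t=2); sum(t^3 - t) = 6.
        Var[W] = n(n+1)(2n+1)/24 - sum(t^3-t)/48 = 546/24 - 6/48 = 22.625.
        z = (W - E[W]) / sqrt(Var[W]) = (6 - 10.5) / 4.7566 = -0.9461.
        Two-sided p = 2*Phi(z) = 0.344118.
Step 6: alpha = 0.1. fail to reject H0.

W+ = 6, W- = 15, W = min = 6, p = 0.344118, fail to reject H0.


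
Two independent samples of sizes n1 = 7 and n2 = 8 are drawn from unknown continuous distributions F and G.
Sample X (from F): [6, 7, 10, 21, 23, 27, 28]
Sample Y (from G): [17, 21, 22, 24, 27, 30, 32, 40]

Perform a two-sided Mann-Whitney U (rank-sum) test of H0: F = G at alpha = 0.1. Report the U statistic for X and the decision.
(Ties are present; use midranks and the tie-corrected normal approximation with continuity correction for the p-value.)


Step 1: Combine and sort all 15 observations; assign midranks.
sorted (value, group): (6,X), (7,X), (10,X), (17,Y), (21,X), (21,Y), (22,Y), (23,X), (24,Y), (27,X), (27,Y), (28,X), (30,Y), (32,Y), (40,Y)
ranks: 6->1, 7->2, 10->3, 17->4, 21->5.5, 21->5.5, 22->7, 23->8, 24->9, 27->10.5, 27->10.5, 28->12, 30->13, 32->14, 40->15
Step 2: Rank sum for X: R1 = 1 + 2 + 3 + 5.5 + 8 + 10.5 + 12 = 42.
Step 3: U_X = R1 - n1(n1+1)/2 = 42 - 7*8/2 = 42 - 28 = 14.
       U_Y = n1*n2 - U_X = 56 - 14 = 42.
Step 4: Ties are present, so use the tie-corrected normal approximation (with continuity correction) for the p-value.
Step 5: p-value = 0.117555; compare to alpha = 0.1. fail to reject H0.

U_X = 14, p = 0.117555, fail to reject H0 at alpha = 0.1.


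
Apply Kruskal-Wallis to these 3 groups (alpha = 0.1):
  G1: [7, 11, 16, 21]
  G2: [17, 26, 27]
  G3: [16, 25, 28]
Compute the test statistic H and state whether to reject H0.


Step 1: Combine all N = 10 observations and assign midranks.
sorted (value, group, rank): (7,G1,1), (11,G1,2), (16,G1,3.5), (16,G3,3.5), (17,G2,5), (21,G1,6), (25,G3,7), (26,G2,8), (27,G2,9), (28,G3,10)
Step 2: Sum ranks within each group.
R_1 = 12.5 (n_1 = 4)
R_2 = 22 (n_2 = 3)
R_3 = 20.5 (n_3 = 3)
Step 3: H = 12/(N(N+1)) * sum(R_i^2/n_i) - 3(N+1)
     = 12/(10*11) * (12.5^2/4 + 22^2/3 + 20.5^2/3) - 3*11
     = 0.109091 * 340.479 - 33
     = 4.143182.
Step 4: Ties present; correction factor C = 1 - 6/(10^3 - 10) = 0.993939. Corrected H = 4.143182 / 0.993939 = 4.168445.
Step 5: Under H0, H ~ chi^2(2); p-value = 0.124404.
Step 6: alpha = 0.1. fail to reject H0.

H = 4.1684, df = 2, p = 0.124404, fail to reject H0.


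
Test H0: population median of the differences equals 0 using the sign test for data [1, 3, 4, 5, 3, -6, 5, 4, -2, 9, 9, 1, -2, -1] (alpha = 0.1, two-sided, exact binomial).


Step 1: Discard zero differences. Original n = 14; n_eff = number of nonzero differences = 14.
Nonzero differences (with sign): +1, +3, +4, +5, +3, -6, +5, +4, -2, +9, +9, +1, -2, -1
Step 2: Count signs: positive = 10, negative = 4.
Step 3: Under H0: P(positive) = 0.5, so the number of positives S ~ Bin(14, 0.5).
Step 4: Two-sided exact p-value = sum of Bin(14,0.5) probabilities at or below the observed probability = 0.179565.
Step 5: alpha = 0.1. fail to reject H0.

n_eff = 14, pos = 10, neg = 4, p = 0.179565, fail to reject H0.


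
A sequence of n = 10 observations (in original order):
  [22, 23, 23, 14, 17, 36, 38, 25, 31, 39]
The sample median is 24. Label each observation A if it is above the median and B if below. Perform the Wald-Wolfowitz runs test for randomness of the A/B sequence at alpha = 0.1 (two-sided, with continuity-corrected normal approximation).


Step 1: Compute median = 24; label A = above, B = below.
Labels in order: BBBBBAAAAA  (n_A = 5, n_B = 5)
Step 2: Count runs R = 2.
Step 3: Under H0 (random ordering), E[R] = 2*n_A*n_B/(n_A+n_B) + 1 = 2*5*5/10 + 1 = 6.0000.
        Var[R] = 2*n_A*n_B*(2*n_A*n_B - n_A - n_B) / ((n_A+n_B)^2 * (n_A+n_B-1)) = 2000/900 = 2.2222.
        SD[R] = 1.4907.
Step 4: Continuity-corrected z = (R + 0.5 - E[R]) / SD[R] = (2 + 0.5 - 6.0000) / 1.4907 = -2.3479.
Step 5: Two-sided p-value via normal approximation = 2*(1 - Phi(|z|)) = 0.018881.
Step 6: alpha = 0.1. reject H0.

R = 2, z = -2.3479, p = 0.018881, reject H0.


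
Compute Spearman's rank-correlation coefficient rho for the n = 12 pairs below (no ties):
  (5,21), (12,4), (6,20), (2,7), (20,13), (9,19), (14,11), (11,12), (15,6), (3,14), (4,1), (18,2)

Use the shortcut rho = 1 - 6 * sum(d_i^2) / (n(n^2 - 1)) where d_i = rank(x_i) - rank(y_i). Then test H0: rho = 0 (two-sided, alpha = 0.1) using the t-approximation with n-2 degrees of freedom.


Step 1: Rank x and y separately (midranks; no ties here).
rank(x): 5->4, 12->8, 6->5, 2->1, 20->12, 9->6, 14->9, 11->7, 15->10, 3->2, 4->3, 18->11
rank(y): 21->12, 4->3, 20->11, 7->5, 13->8, 19->10, 11->6, 12->7, 6->4, 14->9, 1->1, 2->2
Step 2: d_i = R_x(i) - R_y(i); compute d_i^2.
  (4-12)^2=64, (8-3)^2=25, (5-11)^2=36, (1-5)^2=16, (12-8)^2=16, (6-10)^2=16, (9-6)^2=9, (7-7)^2=0, (10-4)^2=36, (2-9)^2=49, (3-1)^2=4, (11-2)^2=81
sum(d^2) = 352.
Step 3: rho = 1 - 6*352 / (12*(12^2 - 1)) = 1 - 2112/1716 = -0.230769.
Step 4: Under H0, t = rho * sqrt((n-2)/(1-rho^2)) = -0.7500 ~ t(10).
Step 5: Two-sided p-value from the t-distribution with 10 df = 0.470532.
Step 6: alpha = 0.1. fail to reject H0.

rho = -0.2308, p = 0.470532, fail to reject H0 at alpha = 0.1.


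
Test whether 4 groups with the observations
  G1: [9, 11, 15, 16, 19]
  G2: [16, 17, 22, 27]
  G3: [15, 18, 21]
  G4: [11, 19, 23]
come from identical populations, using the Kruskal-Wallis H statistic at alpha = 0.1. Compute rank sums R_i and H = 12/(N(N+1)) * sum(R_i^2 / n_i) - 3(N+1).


Step 1: Combine all N = 15 observations and assign midranks.
sorted (value, group, rank): (9,G1,1), (11,G1,2.5), (11,G4,2.5), (15,G1,4.5), (15,G3,4.5), (16,G1,6.5), (16,G2,6.5), (17,G2,8), (18,G3,9), (19,G1,10.5), (19,G4,10.5), (21,G3,12), (22,G2,13), (23,G4,14), (27,G2,15)
Step 2: Sum ranks within each group.
R_1 = 25 (n_1 = 5)
R_2 = 42.5 (n_2 = 4)
R_3 = 25.5 (n_3 = 3)
R_4 = 27 (n_4 = 3)
Step 3: H = 12/(N(N+1)) * sum(R_i^2/n_i) - 3(N+1)
     = 12/(15*16) * (25^2/5 + 42.5^2/4 + 25.5^2/3 + 27^2/3) - 3*16
     = 0.050000 * 1036.31 - 48
     = 3.815625.
Step 4: Ties present; correction factor C = 1 - 24/(15^3 - 15) = 0.992857. Corrected H = 3.815625 / 0.992857 = 3.843076.
Step 5: Under H0, H ~ chi^2(3); p-value = 0.278915.
Step 6: alpha = 0.1. fail to reject H0.

H = 3.8431, df = 3, p = 0.278915, fail to reject H0.


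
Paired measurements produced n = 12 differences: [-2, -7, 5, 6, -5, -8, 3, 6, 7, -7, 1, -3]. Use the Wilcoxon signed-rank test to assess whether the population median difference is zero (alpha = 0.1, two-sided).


Step 1: Drop any zero differences (none here) and take |d_i|.
|d| = [2, 7, 5, 6, 5, 8, 3, 6, 7, 7, 1, 3]
Step 2: Midrank |d_i| (ties get averaged ranks).
ranks: |2|->2, |7|->10, |5|->5.5, |6|->7.5, |5|->5.5, |8|->12, |3|->3.5, |6|->7.5, |7|->10, |7|->10, |1|->1, |3|->3.5
Step 3: Attach original signs; sum ranks with positive sign and with negative sign.
W+ = 5.5 + 7.5 + 3.5 + 7.5 + 10 + 1 = 35
W- = 2 + 10 + 5.5 + 12 + 10 + 3.5 = 43
(Check: W+ + W- = 78 should equal n(n+1)/2 = 78.)
Step 4: Test statistic W = min(W+, W-) = 35.
Step 5: Ties in |d|, so use the tie-corrected normal approximation.
        E[W] = n(n+1)/4 = 12*13/4 = 39.
        Tie groups: |d|=3 (t=2), |d|=5 (t=2), |d|=6 (t=2), |d|=7 (t=3); sum(t^3 - t) = 42.
        Var[W] = n(n+1)(2n+1)/24 - sum(t^3-t)/48 = 3900/24 - 42/48 = 161.625.
        z = (W - E[W]) / sqrt(Var[W]) = (35 - 39) / 12.7132 = -0.3146.
        Two-sided p = 2*Phi(z) = 0.753040.
Step 6: alpha = 0.1. fail to reject H0.

W+ = 35, W- = 43, W = min = 35, p = 0.753040, fail to reject H0.


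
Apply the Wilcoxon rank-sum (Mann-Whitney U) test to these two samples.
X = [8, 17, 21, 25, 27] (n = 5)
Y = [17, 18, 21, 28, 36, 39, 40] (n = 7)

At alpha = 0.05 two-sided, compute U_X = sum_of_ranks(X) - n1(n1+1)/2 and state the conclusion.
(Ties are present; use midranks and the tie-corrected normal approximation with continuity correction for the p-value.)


Step 1: Combine and sort all 12 observations; assign midranks.
sorted (value, group): (8,X), (17,X), (17,Y), (18,Y), (21,X), (21,Y), (25,X), (27,X), (28,Y), (36,Y), (39,Y), (40,Y)
ranks: 8->1, 17->2.5, 17->2.5, 18->4, 21->5.5, 21->5.5, 25->7, 27->8, 28->9, 36->10, 39->11, 40->12
Step 2: Rank sum for X: R1 = 1 + 2.5 + 5.5 + 7 + 8 = 24.
Step 3: U_X = R1 - n1(n1+1)/2 = 24 - 5*6/2 = 24 - 15 = 9.
       U_Y = n1*n2 - U_X = 35 - 9 = 26.
Step 4: Ties are present, so use the tie-corrected normal approximation (with continuity correction) for the p-value.
Step 5: p-value = 0.192314; compare to alpha = 0.05. fail to reject H0.

U_X = 9, p = 0.192314, fail to reject H0 at alpha = 0.05.


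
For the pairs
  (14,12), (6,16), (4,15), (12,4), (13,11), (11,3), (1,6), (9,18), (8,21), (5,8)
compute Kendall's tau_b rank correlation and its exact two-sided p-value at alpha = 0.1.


Step 1: Enumerate the 45 unordered pairs (i,j) with i<j and classify each by sign(x_j-x_i) * sign(y_j-y_i).
  (1,2):dx=-8,dy=+4->D; (1,3):dx=-10,dy=+3->D; (1,4):dx=-2,dy=-8->C; (1,5):dx=-1,dy=-1->C
  (1,6):dx=-3,dy=-9->C; (1,7):dx=-13,dy=-6->C; (1,8):dx=-5,dy=+6->D; (1,9):dx=-6,dy=+9->D
  (1,10):dx=-9,dy=-4->C; (2,3):dx=-2,dy=-1->C; (2,4):dx=+6,dy=-12->D; (2,5):dx=+7,dy=-5->D
  (2,6):dx=+5,dy=-13->D; (2,7):dx=-5,dy=-10->C; (2,8):dx=+3,dy=+2->C; (2,9):dx=+2,dy=+5->C
  (2,10):dx=-1,dy=-8->C; (3,4):dx=+8,dy=-11->D; (3,5):dx=+9,dy=-4->D; (3,6):dx=+7,dy=-12->D
  (3,7):dx=-3,dy=-9->C; (3,8):dx=+5,dy=+3->C; (3,9):dx=+4,dy=+6->C; (3,10):dx=+1,dy=-7->D
  (4,5):dx=+1,dy=+7->C; (4,6):dx=-1,dy=-1->C; (4,7):dx=-11,dy=+2->D; (4,8):dx=-3,dy=+14->D
  (4,9):dx=-4,dy=+17->D; (4,10):dx=-7,dy=+4->D; (5,6):dx=-2,dy=-8->C; (5,7):dx=-12,dy=-5->C
  (5,8):dx=-4,dy=+7->D; (5,9):dx=-5,dy=+10->D; (5,10):dx=-8,dy=-3->C; (6,7):dx=-10,dy=+3->D
  (6,8):dx=-2,dy=+15->D; (6,9):dx=-3,dy=+18->D; (6,10):dx=-6,dy=+5->D; (7,8):dx=+8,dy=+12->C
  (7,9):dx=+7,dy=+15->C; (7,10):dx=+4,dy=+2->C; (8,9):dx=-1,dy=+3->D; (8,10):dx=-4,dy=-10->C
  (9,10):dx=-3,dy=-13->C
Step 2: C = 23, D = 22, total pairs = 45.
Step 3: tau = (C - D)/(n(n-1)/2) = (23 - 22)/45 = 0.022222.
Step 4: Exact two-sided p-value (enumerate n! = 3628800 permutations of y under H0): p = 1.000000.
Step 5: alpha = 0.1. fail to reject H0.

tau_b = 0.0222 (C=23, D=22), p = 1.000000, fail to reject H0.


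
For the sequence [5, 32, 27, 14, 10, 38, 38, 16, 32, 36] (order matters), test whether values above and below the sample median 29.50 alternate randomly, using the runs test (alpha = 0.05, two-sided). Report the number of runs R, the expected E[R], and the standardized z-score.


Step 1: Compute median = 29.50; label A = above, B = below.
Labels in order: BABBBAABAA  (n_A = 5, n_B = 5)
Step 2: Count runs R = 6.
Step 3: Under H0 (random ordering), E[R] = 2*n_A*n_B/(n_A+n_B) + 1 = 2*5*5/10 + 1 = 6.0000.
        Var[R] = 2*n_A*n_B*(2*n_A*n_B - n_A - n_B) / ((n_A+n_B)^2 * (n_A+n_B-1)) = 2000/900 = 2.2222.
        SD[R] = 1.4907.
Step 4: R = E[R], so z = 0 with no continuity correction.
Step 5: Two-sided p-value via normal approximation = 2*(1 - Phi(|z|)) = 1.000000.
Step 6: alpha = 0.05. fail to reject H0.

R = 6, z = 0.0000, p = 1.000000, fail to reject H0.


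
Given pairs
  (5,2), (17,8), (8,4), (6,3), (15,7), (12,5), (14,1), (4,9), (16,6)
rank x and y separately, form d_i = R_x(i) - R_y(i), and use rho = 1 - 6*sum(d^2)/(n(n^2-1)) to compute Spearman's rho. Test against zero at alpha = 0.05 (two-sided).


Step 1: Rank x and y separately (midranks; no ties here).
rank(x): 5->2, 17->9, 8->4, 6->3, 15->7, 12->5, 14->6, 4->1, 16->8
rank(y): 2->2, 8->8, 4->4, 3->3, 7->7, 5->5, 1->1, 9->9, 6->6
Step 2: d_i = R_x(i) - R_y(i); compute d_i^2.
  (2-2)^2=0, (9-8)^2=1, (4-4)^2=0, (3-3)^2=0, (7-7)^2=0, (5-5)^2=0, (6-1)^2=25, (1-9)^2=64, (8-6)^2=4
sum(d^2) = 94.
Step 3: rho = 1 - 6*94 / (9*(9^2 - 1)) = 1 - 564/720 = 0.216667.
Step 4: Under H0, t = rho * sqrt((n-2)/(1-rho^2)) = 0.5872 ~ t(7).
Step 5: Two-sided p-value from the t-distribution with 7 df = 0.575515.
Step 6: alpha = 0.05. fail to reject H0.

rho = 0.2167, p = 0.575515, fail to reject H0 at alpha = 0.05.


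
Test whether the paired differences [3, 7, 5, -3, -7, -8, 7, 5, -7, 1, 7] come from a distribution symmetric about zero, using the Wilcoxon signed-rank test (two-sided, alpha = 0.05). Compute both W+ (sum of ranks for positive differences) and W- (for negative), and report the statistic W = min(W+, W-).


Step 1: Drop any zero differences (none here) and take |d_i|.
|d| = [3, 7, 5, 3, 7, 8, 7, 5, 7, 1, 7]
Step 2: Midrank |d_i| (ties get averaged ranks).
ranks: |3|->2.5, |7|->8, |5|->4.5, |3|->2.5, |7|->8, |8|->11, |7|->8, |5|->4.5, |7|->8, |1|->1, |7|->8
Step 3: Attach original signs; sum ranks with positive sign and with negative sign.
W+ = 2.5 + 8 + 4.5 + 8 + 4.5 + 1 + 8 = 36.5
W- = 2.5 + 8 + 11 + 8 = 29.5
(Check: W+ + W- = 66 should equal n(n+1)/2 = 66.)
Step 4: Test statistic W = min(W+, W-) = 29.5.
Step 5: Ties in |d|, so use the tie-corrected normal approximation.
        E[W] = n(n+1)/4 = 11*12/4 = 33.
        Tie groups: |d|=3 (t=2), |d|=5 (t=2), |d|=7 (t=5); sum(t^3 - t) = 132.
        Var[W] = n(n+1)(2n+1)/24 - sum(t^3-t)/48 = 3036/24 - 132/48 = 123.75.
        z = (W - E[W]) / sqrt(Var[W]) = (29.5 - 33) / 11.1243 = -0.3146.
        Two-sided p = 2*Phi(z) = 0.753045.
Step 6: alpha = 0.05. fail to reject H0.

W+ = 36.5, W- = 29.5, W = min = 29.5, p = 0.753045, fail to reject H0.


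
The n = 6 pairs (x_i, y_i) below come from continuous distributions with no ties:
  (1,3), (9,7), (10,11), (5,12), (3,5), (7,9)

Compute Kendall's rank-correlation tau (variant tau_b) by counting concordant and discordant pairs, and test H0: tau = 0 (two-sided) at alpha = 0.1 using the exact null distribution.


Step 1: Enumerate the 15 unordered pairs (i,j) with i<j and classify each by sign(x_j-x_i) * sign(y_j-y_i).
  (1,2):dx=+8,dy=+4->C; (1,3):dx=+9,dy=+8->C; (1,4):dx=+4,dy=+9->C; (1,5):dx=+2,dy=+2->C
  (1,6):dx=+6,dy=+6->C; (2,3):dx=+1,dy=+4->C; (2,4):dx=-4,dy=+5->D; (2,5):dx=-6,dy=-2->C
  (2,6):dx=-2,dy=+2->D; (3,4):dx=-5,dy=+1->D; (3,5):dx=-7,dy=-6->C; (3,6):dx=-3,dy=-2->C
  (4,5):dx=-2,dy=-7->C; (4,6):dx=+2,dy=-3->D; (5,6):dx=+4,dy=+4->C
Step 2: C = 11, D = 4, total pairs = 15.
Step 3: tau = (C - D)/(n(n-1)/2) = (11 - 4)/15 = 0.466667.
Step 4: Exact two-sided p-value (enumerate n! = 720 permutations of y under H0): p = 0.272222.
Step 5: alpha = 0.1. fail to reject H0.

tau_b = 0.4667 (C=11, D=4), p = 0.272222, fail to reject H0.


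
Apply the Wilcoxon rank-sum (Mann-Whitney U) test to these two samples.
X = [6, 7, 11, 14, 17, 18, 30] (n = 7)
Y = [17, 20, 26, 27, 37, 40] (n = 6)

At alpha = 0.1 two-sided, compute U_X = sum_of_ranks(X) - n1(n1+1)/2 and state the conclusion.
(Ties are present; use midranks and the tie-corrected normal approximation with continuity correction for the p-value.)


Step 1: Combine and sort all 13 observations; assign midranks.
sorted (value, group): (6,X), (7,X), (11,X), (14,X), (17,X), (17,Y), (18,X), (20,Y), (26,Y), (27,Y), (30,X), (37,Y), (40,Y)
ranks: 6->1, 7->2, 11->3, 14->4, 17->5.5, 17->5.5, 18->7, 20->8, 26->9, 27->10, 30->11, 37->12, 40->13
Step 2: Rank sum for X: R1 = 1 + 2 + 3 + 4 + 5.5 + 7 + 11 = 33.5.
Step 3: U_X = R1 - n1(n1+1)/2 = 33.5 - 7*8/2 = 33.5 - 28 = 5.5.
       U_Y = n1*n2 - U_X = 42 - 5.5 = 36.5.
Step 4: Ties are present, so use the tie-corrected normal approximation (with continuity correction) for the p-value.
Step 5: p-value = 0.031888; compare to alpha = 0.1. reject H0.

U_X = 5.5, p = 0.031888, reject H0 at alpha = 0.1.


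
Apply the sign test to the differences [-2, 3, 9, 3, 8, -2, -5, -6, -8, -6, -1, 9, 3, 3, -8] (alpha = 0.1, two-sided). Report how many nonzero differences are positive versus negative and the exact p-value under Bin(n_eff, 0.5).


Step 1: Discard zero differences. Original n = 15; n_eff = number of nonzero differences = 15.
Nonzero differences (with sign): -2, +3, +9, +3, +8, -2, -5, -6, -8, -6, -1, +9, +3, +3, -8
Step 2: Count signs: positive = 7, negative = 8.
Step 3: Under H0: P(positive) = 0.5, so the number of positives S ~ Bin(15, 0.5).
Step 4: Two-sided exact p-value = sum of Bin(15,0.5) probabilities at or below the observed probability = 1.000000.
Step 5: alpha = 0.1. fail to reject H0.

n_eff = 15, pos = 7, neg = 8, p = 1.000000, fail to reject H0.


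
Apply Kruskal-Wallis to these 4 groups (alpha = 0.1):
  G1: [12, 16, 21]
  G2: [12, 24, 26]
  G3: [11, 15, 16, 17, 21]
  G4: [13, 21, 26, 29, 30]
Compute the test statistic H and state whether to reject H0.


Step 1: Combine all N = 16 observations and assign midranks.
sorted (value, group, rank): (11,G3,1), (12,G1,2.5), (12,G2,2.5), (13,G4,4), (15,G3,5), (16,G1,6.5), (16,G3,6.5), (17,G3,8), (21,G1,10), (21,G3,10), (21,G4,10), (24,G2,12), (26,G2,13.5), (26,G4,13.5), (29,G4,15), (30,G4,16)
Step 2: Sum ranks within each group.
R_1 = 19 (n_1 = 3)
R_2 = 28 (n_2 = 3)
R_3 = 30.5 (n_3 = 5)
R_4 = 58.5 (n_4 = 5)
Step 3: H = 12/(N(N+1)) * sum(R_i^2/n_i) - 3(N+1)
     = 12/(16*17) * (19^2/3 + 28^2/3 + 30.5^2/5 + 58.5^2/5) - 3*17
     = 0.044118 * 1252.17 - 51
     = 4.242647.
Step 4: Ties present; correction factor C = 1 - 42/(16^3 - 16) = 0.989706. Corrected H = 4.242647 / 0.989706 = 4.286776.
Step 5: Under H0, H ~ chi^2(3); p-value = 0.232116.
Step 6: alpha = 0.1. fail to reject H0.

H = 4.2868, df = 3, p = 0.232116, fail to reject H0.


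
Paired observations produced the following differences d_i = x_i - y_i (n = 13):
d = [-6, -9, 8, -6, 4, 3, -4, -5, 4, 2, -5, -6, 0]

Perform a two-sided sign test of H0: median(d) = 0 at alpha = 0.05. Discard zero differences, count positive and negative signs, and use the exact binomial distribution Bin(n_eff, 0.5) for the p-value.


Step 1: Discard zero differences. Original n = 13; n_eff = number of nonzero differences = 12.
Nonzero differences (with sign): -6, -9, +8, -6, +4, +3, -4, -5, +4, +2, -5, -6
Step 2: Count signs: positive = 5, negative = 7.
Step 3: Under H0: P(positive) = 0.5, so the number of positives S ~ Bin(12, 0.5).
Step 4: Two-sided exact p-value = sum of Bin(12,0.5) probabilities at or below the observed probability = 0.774414.
Step 5: alpha = 0.05. fail to reject H0.

n_eff = 12, pos = 5, neg = 7, p = 0.774414, fail to reject H0.


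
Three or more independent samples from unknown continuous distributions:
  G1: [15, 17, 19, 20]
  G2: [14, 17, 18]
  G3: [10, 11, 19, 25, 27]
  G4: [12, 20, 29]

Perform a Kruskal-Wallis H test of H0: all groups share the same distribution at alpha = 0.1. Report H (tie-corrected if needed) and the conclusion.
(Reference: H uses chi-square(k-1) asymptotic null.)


Step 1: Combine all N = 15 observations and assign midranks.
sorted (value, group, rank): (10,G3,1), (11,G3,2), (12,G4,3), (14,G2,4), (15,G1,5), (17,G1,6.5), (17,G2,6.5), (18,G2,8), (19,G1,9.5), (19,G3,9.5), (20,G1,11.5), (20,G4,11.5), (25,G3,13), (27,G3,14), (29,G4,15)
Step 2: Sum ranks within each group.
R_1 = 32.5 (n_1 = 4)
R_2 = 18.5 (n_2 = 3)
R_3 = 39.5 (n_3 = 5)
R_4 = 29.5 (n_4 = 3)
Step 3: H = 12/(N(N+1)) * sum(R_i^2/n_i) - 3(N+1)
     = 12/(15*16) * (32.5^2/4 + 18.5^2/3 + 39.5^2/5 + 29.5^2/3) - 3*16
     = 0.050000 * 980.279 - 48
     = 1.013958.
Step 4: Ties present; correction factor C = 1 - 18/(15^3 - 15) = 0.994643. Corrected H = 1.013958 / 0.994643 = 1.019420.
Step 5: Under H0, H ~ chi^2(3); p-value = 0.796553.
Step 6: alpha = 0.1. fail to reject H0.

H = 1.0194, df = 3, p = 0.796553, fail to reject H0.


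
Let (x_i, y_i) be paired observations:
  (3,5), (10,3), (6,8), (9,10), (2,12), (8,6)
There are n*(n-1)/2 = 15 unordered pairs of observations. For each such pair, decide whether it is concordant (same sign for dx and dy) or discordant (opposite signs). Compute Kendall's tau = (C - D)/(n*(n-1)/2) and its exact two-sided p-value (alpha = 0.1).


Step 1: Enumerate the 15 unordered pairs (i,j) with i<j and classify each by sign(x_j-x_i) * sign(y_j-y_i).
  (1,2):dx=+7,dy=-2->D; (1,3):dx=+3,dy=+3->C; (1,4):dx=+6,dy=+5->C; (1,5):dx=-1,dy=+7->D
  (1,6):dx=+5,dy=+1->C; (2,3):dx=-4,dy=+5->D; (2,4):dx=-1,dy=+7->D; (2,5):dx=-8,dy=+9->D
  (2,6):dx=-2,dy=+3->D; (3,4):dx=+3,dy=+2->C; (3,5):dx=-4,dy=+4->D; (3,6):dx=+2,dy=-2->D
  (4,5):dx=-7,dy=+2->D; (4,6):dx=-1,dy=-4->C; (5,6):dx=+6,dy=-6->D
Step 2: C = 5, D = 10, total pairs = 15.
Step 3: tau = (C - D)/(n(n-1)/2) = (5 - 10)/15 = -0.333333.
Step 4: Exact two-sided p-value (enumerate n! = 720 permutations of y under H0): p = 0.469444.
Step 5: alpha = 0.1. fail to reject H0.

tau_b = -0.3333 (C=5, D=10), p = 0.469444, fail to reject H0.


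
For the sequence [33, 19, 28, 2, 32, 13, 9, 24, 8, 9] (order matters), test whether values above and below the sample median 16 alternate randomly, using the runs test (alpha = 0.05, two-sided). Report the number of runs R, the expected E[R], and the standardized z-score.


Step 1: Compute median = 16; label A = above, B = below.
Labels in order: AAABABBABB  (n_A = 5, n_B = 5)
Step 2: Count runs R = 6.
Step 3: Under H0 (random ordering), E[R] = 2*n_A*n_B/(n_A+n_B) + 1 = 2*5*5/10 + 1 = 6.0000.
        Var[R] = 2*n_A*n_B*(2*n_A*n_B - n_A - n_B) / ((n_A+n_B)^2 * (n_A+n_B-1)) = 2000/900 = 2.2222.
        SD[R] = 1.4907.
Step 4: R = E[R], so z = 0 with no continuity correction.
Step 5: Two-sided p-value via normal approximation = 2*(1 - Phi(|z|)) = 1.000000.
Step 6: alpha = 0.05. fail to reject H0.

R = 6, z = 0.0000, p = 1.000000, fail to reject H0.


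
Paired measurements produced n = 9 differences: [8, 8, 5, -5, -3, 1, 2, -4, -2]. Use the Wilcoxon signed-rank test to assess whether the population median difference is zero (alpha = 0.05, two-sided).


Step 1: Drop any zero differences (none here) and take |d_i|.
|d| = [8, 8, 5, 5, 3, 1, 2, 4, 2]
Step 2: Midrank |d_i| (ties get averaged ranks).
ranks: |8|->8.5, |8|->8.5, |5|->6.5, |5|->6.5, |3|->4, |1|->1, |2|->2.5, |4|->5, |2|->2.5
Step 3: Attach original signs; sum ranks with positive sign and with negative sign.
W+ = 8.5 + 8.5 + 6.5 + 1 + 2.5 = 27
W- = 6.5 + 4 + 5 + 2.5 = 18
(Check: W+ + W- = 45 should equal n(n+1)/2 = 45.)
Step 4: Test statistic W = min(W+, W-) = 18.
Step 5: Ties in |d|, so use the tie-corrected normal approximation.
        E[W] = n(n+1)/4 = 9*10/4 = 22.5.
        Tie groups: |d|=2 (t=2), |d|=5 (t=2), |d|=8 (t=2); sum(t^3 - t) = 18.
        Var[W] = n(n+1)(2n+1)/24 - sum(t^3-t)/48 = 1710/24 - 18/48 = 70.875.
        z = (W - E[W]) / sqrt(Var[W]) = (18 - 22.5) / 8.4187 = -0.5345.
        Two-sided p = 2*Phi(z) = 0.592980.
Step 6: alpha = 0.05. fail to reject H0.

W+ = 27, W- = 18, W = min = 18, p = 0.592980, fail to reject H0.


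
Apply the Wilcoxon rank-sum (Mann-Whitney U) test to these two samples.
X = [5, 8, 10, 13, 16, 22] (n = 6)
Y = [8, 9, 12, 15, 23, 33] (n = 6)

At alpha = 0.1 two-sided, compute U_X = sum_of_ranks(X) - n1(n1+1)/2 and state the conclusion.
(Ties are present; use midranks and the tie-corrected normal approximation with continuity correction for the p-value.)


Step 1: Combine and sort all 12 observations; assign midranks.
sorted (value, group): (5,X), (8,X), (8,Y), (9,Y), (10,X), (12,Y), (13,X), (15,Y), (16,X), (22,X), (23,Y), (33,Y)
ranks: 5->1, 8->2.5, 8->2.5, 9->4, 10->5, 12->6, 13->7, 15->8, 16->9, 22->10, 23->11, 33->12
Step 2: Rank sum for X: R1 = 1 + 2.5 + 5 + 7 + 9 + 10 = 34.5.
Step 3: U_X = R1 - n1(n1+1)/2 = 34.5 - 6*7/2 = 34.5 - 21 = 13.5.
       U_Y = n1*n2 - U_X = 36 - 13.5 = 22.5.
Step 4: Ties are present, so use the tie-corrected normal approximation (with continuity correction) for the p-value.
Step 5: p-value = 0.521110; compare to alpha = 0.1. fail to reject H0.

U_X = 13.5, p = 0.521110, fail to reject H0 at alpha = 0.1.


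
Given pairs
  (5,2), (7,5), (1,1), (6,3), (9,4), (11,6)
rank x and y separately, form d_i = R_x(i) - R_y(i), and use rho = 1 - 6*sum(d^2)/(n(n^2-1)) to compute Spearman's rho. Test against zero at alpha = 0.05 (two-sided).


Step 1: Rank x and y separately (midranks; no ties here).
rank(x): 5->2, 7->4, 1->1, 6->3, 9->5, 11->6
rank(y): 2->2, 5->5, 1->1, 3->3, 4->4, 6->6
Step 2: d_i = R_x(i) - R_y(i); compute d_i^2.
  (2-2)^2=0, (4-5)^2=1, (1-1)^2=0, (3-3)^2=0, (5-4)^2=1, (6-6)^2=0
sum(d^2) = 2.
Step 3: rho = 1 - 6*2 / (6*(6^2 - 1)) = 1 - 12/210 = 0.942857.
Step 4: Under H0, t = rho * sqrt((n-2)/(1-rho^2)) = 5.6595 ~ t(4).
Step 5: Two-sided p-value from the t-distribution with 4 df = 0.004805.
Step 6: alpha = 0.05. reject H0.

rho = 0.9429, p = 0.004805, reject H0 at alpha = 0.05.


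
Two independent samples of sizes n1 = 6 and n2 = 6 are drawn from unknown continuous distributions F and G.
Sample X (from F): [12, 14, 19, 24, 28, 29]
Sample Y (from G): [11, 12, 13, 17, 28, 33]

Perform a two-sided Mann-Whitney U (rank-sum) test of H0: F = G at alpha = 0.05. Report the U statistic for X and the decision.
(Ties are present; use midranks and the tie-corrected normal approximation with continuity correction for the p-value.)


Step 1: Combine and sort all 12 observations; assign midranks.
sorted (value, group): (11,Y), (12,X), (12,Y), (13,Y), (14,X), (17,Y), (19,X), (24,X), (28,X), (28,Y), (29,X), (33,Y)
ranks: 11->1, 12->2.5, 12->2.5, 13->4, 14->5, 17->6, 19->7, 24->8, 28->9.5, 28->9.5, 29->11, 33->12
Step 2: Rank sum for X: R1 = 2.5 + 5 + 7 + 8 + 9.5 + 11 = 43.
Step 3: U_X = R1 - n1(n1+1)/2 = 43 - 6*7/2 = 43 - 21 = 22.
       U_Y = n1*n2 - U_X = 36 - 22 = 14.
Step 4: Ties are present, so use the tie-corrected normal approximation (with continuity correction) for the p-value.
Step 5: p-value = 0.573831; compare to alpha = 0.05. fail to reject H0.

U_X = 22, p = 0.573831, fail to reject H0 at alpha = 0.05.


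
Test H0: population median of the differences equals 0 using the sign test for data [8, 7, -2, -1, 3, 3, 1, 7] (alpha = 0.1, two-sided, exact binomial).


Step 1: Discard zero differences. Original n = 8; n_eff = number of nonzero differences = 8.
Nonzero differences (with sign): +8, +7, -2, -1, +3, +3, +1, +7
Step 2: Count signs: positive = 6, negative = 2.
Step 3: Under H0: P(positive) = 0.5, so the number of positives S ~ Bin(8, 0.5).
Step 4: Two-sided exact p-value = sum of Bin(8,0.5) probabilities at or below the observed probability = 0.289062.
Step 5: alpha = 0.1. fail to reject H0.

n_eff = 8, pos = 6, neg = 2, p = 0.289062, fail to reject H0.


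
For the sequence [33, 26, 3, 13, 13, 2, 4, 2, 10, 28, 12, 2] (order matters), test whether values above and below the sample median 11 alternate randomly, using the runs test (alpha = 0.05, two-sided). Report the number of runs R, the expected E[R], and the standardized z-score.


Step 1: Compute median = 11; label A = above, B = below.
Labels in order: AABAABBBBAAB  (n_A = 6, n_B = 6)
Step 2: Count runs R = 6.
Step 3: Under H0 (random ordering), E[R] = 2*n_A*n_B/(n_A+n_B) + 1 = 2*6*6/12 + 1 = 7.0000.
        Var[R] = 2*n_A*n_B*(2*n_A*n_B - n_A - n_B) / ((n_A+n_B)^2 * (n_A+n_B-1)) = 4320/1584 = 2.7273.
        SD[R] = 1.6514.
Step 4: Continuity-corrected z = (R + 0.5 - E[R]) / SD[R] = (6 + 0.5 - 7.0000) / 1.6514 = -0.3028.
Step 5: Two-sided p-value via normal approximation = 2*(1 - Phi(|z|)) = 0.762069.
Step 6: alpha = 0.05. fail to reject H0.

R = 6, z = -0.3028, p = 0.762069, fail to reject H0.


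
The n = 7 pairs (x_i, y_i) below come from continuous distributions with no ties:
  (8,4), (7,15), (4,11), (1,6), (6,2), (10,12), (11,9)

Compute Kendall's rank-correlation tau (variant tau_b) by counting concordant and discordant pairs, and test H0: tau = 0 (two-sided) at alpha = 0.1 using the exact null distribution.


Step 1: Enumerate the 21 unordered pairs (i,j) with i<j and classify each by sign(x_j-x_i) * sign(y_j-y_i).
  (1,2):dx=-1,dy=+11->D; (1,3):dx=-4,dy=+7->D; (1,4):dx=-7,dy=+2->D; (1,5):dx=-2,dy=-2->C
  (1,6):dx=+2,dy=+8->C; (1,7):dx=+3,dy=+5->C; (2,3):dx=-3,dy=-4->C; (2,4):dx=-6,dy=-9->C
  (2,5):dx=-1,dy=-13->C; (2,6):dx=+3,dy=-3->D; (2,7):dx=+4,dy=-6->D; (3,4):dx=-3,dy=-5->C
  (3,5):dx=+2,dy=-9->D; (3,6):dx=+6,dy=+1->C; (3,7):dx=+7,dy=-2->D; (4,5):dx=+5,dy=-4->D
  (4,6):dx=+9,dy=+6->C; (4,7):dx=+10,dy=+3->C; (5,6):dx=+4,dy=+10->C; (5,7):dx=+5,dy=+7->C
  (6,7):dx=+1,dy=-3->D
Step 2: C = 12, D = 9, total pairs = 21.
Step 3: tau = (C - D)/(n(n-1)/2) = (12 - 9)/21 = 0.142857.
Step 4: Exact two-sided p-value (enumerate n! = 5040 permutations of y under H0): p = 0.772619.
Step 5: alpha = 0.1. fail to reject H0.

tau_b = 0.1429 (C=12, D=9), p = 0.772619, fail to reject H0.


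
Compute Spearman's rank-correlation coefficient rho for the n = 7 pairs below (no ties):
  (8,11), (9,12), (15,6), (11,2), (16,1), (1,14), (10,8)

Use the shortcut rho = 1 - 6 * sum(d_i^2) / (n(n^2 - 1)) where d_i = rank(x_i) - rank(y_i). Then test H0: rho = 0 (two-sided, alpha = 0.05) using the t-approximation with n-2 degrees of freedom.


Step 1: Rank x and y separately (midranks; no ties here).
rank(x): 8->2, 9->3, 15->6, 11->5, 16->7, 1->1, 10->4
rank(y): 11->5, 12->6, 6->3, 2->2, 1->1, 14->7, 8->4
Step 2: d_i = R_x(i) - R_y(i); compute d_i^2.
  (2-5)^2=9, (3-6)^2=9, (6-3)^2=9, (5-2)^2=9, (7-1)^2=36, (1-7)^2=36, (4-4)^2=0
sum(d^2) = 108.
Step 3: rho = 1 - 6*108 / (7*(7^2 - 1)) = 1 - 648/336 = -0.928571.
Step 4: Under H0, t = rho * sqrt((n-2)/(1-rho^2)) = -5.5943 ~ t(5).
Step 5: Two-sided p-value from the t-distribution with 5 df = 0.002519.
Step 6: alpha = 0.05. reject H0.

rho = -0.9286, p = 0.002519, reject H0 at alpha = 0.05.


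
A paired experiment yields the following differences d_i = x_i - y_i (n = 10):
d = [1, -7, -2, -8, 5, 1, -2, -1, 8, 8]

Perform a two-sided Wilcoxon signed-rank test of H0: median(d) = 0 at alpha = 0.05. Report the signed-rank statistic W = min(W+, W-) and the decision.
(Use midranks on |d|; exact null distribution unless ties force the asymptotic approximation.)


Step 1: Drop any zero differences (none here) and take |d_i|.
|d| = [1, 7, 2, 8, 5, 1, 2, 1, 8, 8]
Step 2: Midrank |d_i| (ties get averaged ranks).
ranks: |1|->2, |7|->7, |2|->4.5, |8|->9, |5|->6, |1|->2, |2|->4.5, |1|->2, |8|->9, |8|->9
Step 3: Attach original signs; sum ranks with positive sign and with negative sign.
W+ = 2 + 6 + 2 + 9 + 9 = 28
W- = 7 + 4.5 + 9 + 4.5 + 2 = 27
(Check: W+ + W- = 55 should equal n(n+1)/2 = 55.)
Step 4: Test statistic W = min(W+, W-) = 27.
Step 5: Ties in |d|, so use the tie-corrected normal approximation.
        E[W] = n(n+1)/4 = 10*11/4 = 27.5.
        Tie groups: |d|=1 (t=3), |d|=2 (t=2), |d|=8 (t=3); sum(t^3 - t) = 54.
        Var[W] = n(n+1)(2n+1)/24 - sum(t^3-t)/48 = 2310/24 - 54/48 = 95.125.
        z = (W - E[W]) / sqrt(Var[W]) = (27 - 27.5) / 9.7532 = -0.0513.
        Two-sided p = 2*Phi(z) = 0.959114.
Step 6: alpha = 0.05. fail to reject H0.

W+ = 28, W- = 27, W = min = 27, p = 0.959114, fail to reject H0.


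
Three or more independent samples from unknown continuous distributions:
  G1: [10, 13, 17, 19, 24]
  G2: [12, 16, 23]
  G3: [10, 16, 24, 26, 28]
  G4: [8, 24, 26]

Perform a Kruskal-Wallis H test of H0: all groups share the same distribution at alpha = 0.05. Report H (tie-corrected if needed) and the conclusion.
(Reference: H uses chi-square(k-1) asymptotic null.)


Step 1: Combine all N = 16 observations and assign midranks.
sorted (value, group, rank): (8,G4,1), (10,G1,2.5), (10,G3,2.5), (12,G2,4), (13,G1,5), (16,G2,6.5), (16,G3,6.5), (17,G1,8), (19,G1,9), (23,G2,10), (24,G1,12), (24,G3,12), (24,G4,12), (26,G3,14.5), (26,G4,14.5), (28,G3,16)
Step 2: Sum ranks within each group.
R_1 = 36.5 (n_1 = 5)
R_2 = 20.5 (n_2 = 3)
R_3 = 51.5 (n_3 = 5)
R_4 = 27.5 (n_4 = 3)
Step 3: H = 12/(N(N+1)) * sum(R_i^2/n_i) - 3(N+1)
     = 12/(16*17) * (36.5^2/5 + 20.5^2/3 + 51.5^2/5 + 27.5^2/3) - 3*17
     = 0.044118 * 1189.07 - 51
     = 1.458824.
Step 4: Ties present; correction factor C = 1 - 42/(16^3 - 16) = 0.989706. Corrected H = 1.458824 / 0.989706 = 1.473997.
Step 5: Under H0, H ~ chi^2(3); p-value = 0.688285.
Step 6: alpha = 0.05. fail to reject H0.

H = 1.4740, df = 3, p = 0.688285, fail to reject H0.


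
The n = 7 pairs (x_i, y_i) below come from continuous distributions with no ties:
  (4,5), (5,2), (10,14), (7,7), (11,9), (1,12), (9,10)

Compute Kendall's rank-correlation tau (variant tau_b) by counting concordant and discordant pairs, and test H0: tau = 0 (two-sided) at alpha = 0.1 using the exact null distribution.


Step 1: Enumerate the 21 unordered pairs (i,j) with i<j and classify each by sign(x_j-x_i) * sign(y_j-y_i).
  (1,2):dx=+1,dy=-3->D; (1,3):dx=+6,dy=+9->C; (1,4):dx=+3,dy=+2->C; (1,5):dx=+7,dy=+4->C
  (1,6):dx=-3,dy=+7->D; (1,7):dx=+5,dy=+5->C; (2,3):dx=+5,dy=+12->C; (2,4):dx=+2,dy=+5->C
  (2,5):dx=+6,dy=+7->C; (2,6):dx=-4,dy=+10->D; (2,7):dx=+4,dy=+8->C; (3,4):dx=-3,dy=-7->C
  (3,5):dx=+1,dy=-5->D; (3,6):dx=-9,dy=-2->C; (3,7):dx=-1,dy=-4->C; (4,5):dx=+4,dy=+2->C
  (4,6):dx=-6,dy=+5->D; (4,7):dx=+2,dy=+3->C; (5,6):dx=-10,dy=+3->D; (5,7):dx=-2,dy=+1->D
  (6,7):dx=+8,dy=-2->D
Step 2: C = 13, D = 8, total pairs = 21.
Step 3: tau = (C - D)/(n(n-1)/2) = (13 - 8)/21 = 0.238095.
Step 4: Exact two-sided p-value (enumerate n! = 5040 permutations of y under H0): p = 0.561905.
Step 5: alpha = 0.1. fail to reject H0.

tau_b = 0.2381 (C=13, D=8), p = 0.561905, fail to reject H0.


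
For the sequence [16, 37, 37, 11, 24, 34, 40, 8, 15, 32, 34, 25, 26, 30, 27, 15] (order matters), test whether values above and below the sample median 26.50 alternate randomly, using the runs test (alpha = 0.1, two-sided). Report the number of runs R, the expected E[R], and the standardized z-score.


Step 1: Compute median = 26.50; label A = above, B = below.
Labels in order: BAABBAABBAABBAAB  (n_A = 8, n_B = 8)
Step 2: Count runs R = 9.
Step 3: Under H0 (random ordering), E[R] = 2*n_A*n_B/(n_A+n_B) + 1 = 2*8*8/16 + 1 = 9.0000.
        Var[R] = 2*n_A*n_B*(2*n_A*n_B - n_A - n_B) / ((n_A+n_B)^2 * (n_A+n_B-1)) = 14336/3840 = 3.7333.
        SD[R] = 1.9322.
Step 4: R = E[R], so z = 0 with no continuity correction.
Step 5: Two-sided p-value via normal approximation = 2*(1 - Phi(|z|)) = 1.000000.
Step 6: alpha = 0.1. fail to reject H0.

R = 9, z = 0.0000, p = 1.000000, fail to reject H0.
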